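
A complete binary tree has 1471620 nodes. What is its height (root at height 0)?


In a complete binary tree, level k holds nodes 2^k .. 2^(k+1)-1 (1-indexed).
Height = floor(log2(n)) = floor(log2(1471620)) = 20
Check: 2^20 = 1048576 <= 1471620 < 2097152 = 2^21


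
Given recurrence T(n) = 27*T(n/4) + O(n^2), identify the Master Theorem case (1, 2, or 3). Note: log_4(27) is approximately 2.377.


Master Theorem parameters: a=27, b=4, c=2
log_b(a) = 2.377
Compare b^c with a: 4^2 = 16 < 27, so c < log_b(a).
Comparing c=2 vs log_b(a)=2.377:
2 < 2.377 => Case 1
Result: T(n) = O(n^(log_4 27)) ~ O(n^2.377)
Master Theorem case = 1


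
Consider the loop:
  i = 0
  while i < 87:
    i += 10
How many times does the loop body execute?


Starting at i = 0, each iteration adds 10.
Iterations until i >= 87:
  Iteration 1: i = 0 -> i = 10
  Iteration 2: i = 10 -> i = 20
  Iteration 3: i = 20 -> i = 30
  Iteration 4: i = 30 -> i = 40
  Iteration 5: i = 40 -> i = 50
  Iteration 6: i = 50 -> i = 60
  Iteration 7: i = 60 -> i = 70
  Iteration 8: i = 70 -> i = 80
  ... continuing ...
Total iterations = ceil(87/10) = 9


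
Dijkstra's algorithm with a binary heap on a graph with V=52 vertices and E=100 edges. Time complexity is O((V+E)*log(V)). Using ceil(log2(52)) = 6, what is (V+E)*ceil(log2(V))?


Dijkstra with a binary heap: each vertex is extracted once, each edge may relax once.
Each heap operation costs O(log V).
V + E = 52 + 100 = 152
ceil(log2(52)) = 6 (since 2^5 = 32 < 52 <= 64 = 2^6)
Total heap work = (V+E) * ceil(log2(V)) = 152 * 6 = 912


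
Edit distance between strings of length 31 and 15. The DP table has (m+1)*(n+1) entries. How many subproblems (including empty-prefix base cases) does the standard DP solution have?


The table includes base cases (empty prefixes).
Rows: (m+1) = 32
Columns: (n+1) = 16
Total = 32 * 16 = 512


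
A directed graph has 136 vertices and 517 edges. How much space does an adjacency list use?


Adjacency list: one list head per vertex + one entry per edge
Vertex heads: 136
Edge entries: 517
Total = 136 + 517 = 653


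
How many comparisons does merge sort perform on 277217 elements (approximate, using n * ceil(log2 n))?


Recursion depth: ceil(log2(277217)) = 19
Each recursion level merges n = 277217 elements
Total = 277217 * 19 = 5267123


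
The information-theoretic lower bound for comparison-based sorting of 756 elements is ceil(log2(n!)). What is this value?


A binary decision tree of height h has at most 2^h leaves and needs at least n! of them, so h >= ceil(log2(n!)).
756! is far too large to multiply out, so use Stirling's series:
  ln(n!) ~ n ln n - n + (1/2) ln(2 pi n) + 1/(12n)  (error below 1/(360 n^3), negligible here)
  ln(756) = 6.6280414
  n ln n = 756 * 6.6280414 = 5010.7993
  (1/2) ln(2 pi * 756) = (1/2) ln(4750.0881) = 4.2330
  1/(12*756) = 0.0001
  ln(756!) ~ 5010.7993 - 756 + 4.2330 + 0.0001 = 4259.0324
Convert to base 2: log2(756!) = 4259.0324 / ln 2 = 4259.0324 / 0.69314718 = 6144.4849
ceil(6144.4849) = 6145


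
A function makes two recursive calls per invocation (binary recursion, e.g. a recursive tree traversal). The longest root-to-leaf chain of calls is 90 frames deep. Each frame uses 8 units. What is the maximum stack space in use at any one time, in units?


Binary recursion: the two calls run one after the other, so only one root-to-leaf chain of frames is on the stack at a time.
Maximum depth (longest chain) = 90 frames
Each frame = 8 units
Max stack space = 90 * 8 = 720


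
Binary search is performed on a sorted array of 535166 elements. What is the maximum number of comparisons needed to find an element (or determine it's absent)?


Binary search halves the search space each comparison:
  Step 1: search space = 535166 -> 267583
  Step 2: search space = 267583 -> 133791
  Step 3: search space = 133791 -> 66895
  Step 4: search space = 66895 -> 33447
  Step 5: search space = 33447 -> 16723
  Step 6: search space = 16723 -> 8361
  Step 7: search space = 8361 -> 4180
  Step 8: search space = 4180 -> 2090
  Step 9: search space = 2090 -> 1045
  Step 10: search space = 1045 -> 522
  Step 11: search space = 522 -> 261
  Step 12: search space = 261 -> 130
  Step 13: search space = 130 -> 65
  Step 14: search space = 65 -> 32
  Step 15: search space = 32 -> 16
  Step 16: search space = 16 -> 8
  Step 17: search space = 8 -> 4
  Step 18: search space = 4 -> 2
  Step 19: search space = 2 -> 1
  Step 20: search space = 1 (final check)
Maximum comparisons = floor(log2(535166)) + 1 = 19 + 1 = 20


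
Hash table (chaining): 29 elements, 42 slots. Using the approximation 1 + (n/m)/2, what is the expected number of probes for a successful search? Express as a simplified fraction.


Computing expected probes:
alpha = 29/42
= 1 + alpha/2
= 1 + 29/(2*42)
= (2*42 + 29) / (2*42)
= 113/84


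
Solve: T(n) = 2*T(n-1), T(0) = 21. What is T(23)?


Unrolling:
T(23) = 2*T(22) = 2^2*T(21) = ... = 2^23*T(0)
= 2^23 * 21
= 8388608 * 21 = 176160768


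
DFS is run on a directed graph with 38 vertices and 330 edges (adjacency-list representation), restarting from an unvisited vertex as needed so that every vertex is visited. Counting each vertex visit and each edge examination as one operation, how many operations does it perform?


A full DFS traversal processes each vertex exactly once (push/pop on stack).
Each directed edge is examined once.
V = 38, E = 330
V + E = 368


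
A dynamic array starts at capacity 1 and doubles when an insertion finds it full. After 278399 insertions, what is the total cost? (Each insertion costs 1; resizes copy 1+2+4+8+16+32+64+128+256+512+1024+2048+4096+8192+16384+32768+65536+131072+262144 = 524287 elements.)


Insertion cost: 278399 (one per element)
Resizes occur just before inserting elements 2, 3, 5, 9, ...
Elements copied at each resize: 1 + 2 + 4 + 8 + 16 + 32 + 64 + 128 + 256 + 512 + 1024 + 2048 + 4096 + 8192 + 16384 + 32768 + 65536 + 131072 + 262144
Sum of copies = 524287 (geometric series: 2^k - 1)
Total = 278399 + 524287 = 802686


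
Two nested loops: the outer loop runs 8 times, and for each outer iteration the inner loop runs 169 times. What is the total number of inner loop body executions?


Outer loop: 8 iterations
Inner loop: 169 iterations per outer iteration
Total = 8 * 169 = 1352


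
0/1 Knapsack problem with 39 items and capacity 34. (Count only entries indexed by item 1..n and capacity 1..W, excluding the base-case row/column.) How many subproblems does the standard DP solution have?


The DP table is indexed by (item, capacity).
Rows: 39 items
Columns: 34 capacity values (1 to W)
Total subproblems = 39 * 34 = 1326


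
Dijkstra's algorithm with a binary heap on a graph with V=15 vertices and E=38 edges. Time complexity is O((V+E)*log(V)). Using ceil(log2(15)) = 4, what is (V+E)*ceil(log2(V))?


Dijkstra with a binary heap: each vertex is extracted once, each edge may relax once.
Each heap operation costs O(log V).
V + E = 15 + 38 = 53
ceil(log2(15)) = 4 (since 2^3 = 8 < 15 <= 16 = 2^4)
Total heap work = (V+E) * ceil(log2(V)) = 53 * 4 = 212


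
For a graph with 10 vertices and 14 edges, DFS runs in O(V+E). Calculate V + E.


A full DFS traversal visits each vertex once and examines each edge once.
V = 10
E = 14
Sum = 10 + 14 = 24


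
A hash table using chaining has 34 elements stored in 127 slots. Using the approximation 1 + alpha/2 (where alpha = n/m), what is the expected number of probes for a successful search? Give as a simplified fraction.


Load factor alpha = n/m = 34/127
Expected probes = 1 + alpha/2 = 1 + 34/(2*127)
= 1 + 34/254
= 254/254 + 34/254
= 288/254
Simplify: 144/127


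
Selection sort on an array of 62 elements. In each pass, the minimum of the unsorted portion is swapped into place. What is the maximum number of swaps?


Selection sort performs one swap per pass:
  Pass 1: find min in positions 0 to 61, swap with position 0
  Pass 2: find min in positions 1 to 61, swap with position 1
  Pass 3: find min in positions 2 to 61, swap with position 2
  Pass 4: find min in positions 3 to 61, swap with position 3
  Pass 5: find min in positions 4 to 61, swap with position 4
  ... (56 more passes)
Total passes (and swaps) = n - 1 = 62 - 1 = 61


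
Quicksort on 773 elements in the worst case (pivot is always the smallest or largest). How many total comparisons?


In the worst case, each partition step picks the worst pivot:
  Partition 1: 772 comparisons (n-1 elements to compare)
  Partition 2: 771 comparisons
  Partition 3: 770 comparisons
  Partition 4: 769 comparisons
  Partition 5: 768 comparisons
  ...
  Last partition: 0 comparisons
Total = (n-1) + (n-2) + ... + 1 + 0 = n*(n-1)/2
= 773*772/2 = 298378


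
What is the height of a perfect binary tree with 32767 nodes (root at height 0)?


A perfect binary tree with 32767 nodes:
  32767 = 2^15 - 1
  Levels: 0, 1, ..., 14
  Height = 14


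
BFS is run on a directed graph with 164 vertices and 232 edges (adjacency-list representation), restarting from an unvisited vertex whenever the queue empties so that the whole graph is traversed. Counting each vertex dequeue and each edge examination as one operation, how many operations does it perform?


A full BFS traversal dequeues each vertex exactly once and examines each directed edge exactly once.
V = 164 (vertex processing cost)
E = 232 (edge examination cost)
Total operations proportional to V + E = 164 + 232 = 396


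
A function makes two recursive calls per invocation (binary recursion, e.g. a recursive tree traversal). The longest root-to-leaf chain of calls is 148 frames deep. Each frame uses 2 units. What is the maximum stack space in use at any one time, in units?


Binary recursion: the two calls run one after the other, so only one root-to-leaf chain of frames is on the stack at a time.
Maximum depth (longest chain) = 148 frames
Each frame = 2 units
Max stack space = 148 * 2 = 296


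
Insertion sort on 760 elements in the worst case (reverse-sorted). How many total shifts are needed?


In the worst case (reverse-sorted), each element shifts past all previous:
  Element 1: 1 shifts
  Element 2: 2 shifts
  Element 3: 3 shifts
  Element 4: 4 shifts
  Element 5: 5 shifts
  ...
  Element 759: 759 shifts
Total = 1 + 2 + ... + 759
= 760*(760-1)/2 = 288420


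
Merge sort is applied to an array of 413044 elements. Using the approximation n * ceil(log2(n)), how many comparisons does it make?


Merge sort divides the array into halves recursively.
Number of levels = ceil(log2(413044)) = 19
At each level, approximately n = 413044 comparisons are needed for merging.
Total comparisons ~ n * ceil(log2(n)) = 413044 * 19 = 7847836


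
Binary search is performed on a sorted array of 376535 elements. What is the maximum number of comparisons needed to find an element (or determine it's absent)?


Binary search halves the search space each comparison:
  Step 1: search space = 376535 -> 188267
  Step 2: search space = 188267 -> 94133
  Step 3: search space = 94133 -> 47066
  Step 4: search space = 47066 -> 23533
  Step 5: search space = 23533 -> 11766
  Step 6: search space = 11766 -> 5883
  Step 7: search space = 5883 -> 2941
  Step 8: search space = 2941 -> 1470
  Step 9: search space = 1470 -> 735
  Step 10: search space = 735 -> 367
  Step 11: search space = 367 -> 183
  Step 12: search space = 183 -> 91
  Step 13: search space = 91 -> 45
  Step 14: search space = 45 -> 22
  Step 15: search space = 22 -> 11
  Step 16: search space = 11 -> 5
  Step 17: search space = 5 -> 2
  Step 18: search space = 2 -> 1
  Step 19: search space = 1 (final check)
Maximum comparisons = floor(log2(376535)) + 1 = 18 + 1 = 19


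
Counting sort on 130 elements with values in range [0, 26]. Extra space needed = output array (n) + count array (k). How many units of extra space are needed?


Output array size: 130 (to store sorted result)
Count array size: 27 (one slot per possible value, range 0 to 26)
Total extra space = 130 + 27 = 157


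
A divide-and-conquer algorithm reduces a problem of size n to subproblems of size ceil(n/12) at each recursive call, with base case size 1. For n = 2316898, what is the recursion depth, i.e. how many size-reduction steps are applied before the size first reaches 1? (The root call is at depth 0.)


Each step divides the size by 12 (rounding up); after k steps the size is ceil(n/12^k), which equals 1 exactly when 12^k >= n.
So the depth is the smallest k with 12^k >= 2316898, i.e. ceil(log_12(2316898)).
12^5 = 248832 < 2316898 <= 2985984 = 12^6
Recursion depth = 6


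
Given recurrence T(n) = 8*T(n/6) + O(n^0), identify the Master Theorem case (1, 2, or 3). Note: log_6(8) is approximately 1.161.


Master Theorem parameters: a=8, b=6, c=0
log_b(a) = 1.161
Compare b^c with a: 6^0 = 1 < 8, so c < log_b(a).
Comparing c=0 vs log_b(a)=1.161:
0 < 1.161 => Case 1
Result: T(n) = O(n^(log_6 8)) ~ O(n^1.161)
Master Theorem case = 1


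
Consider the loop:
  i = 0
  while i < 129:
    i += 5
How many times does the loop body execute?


Starting at i = 0, each iteration adds 5.
Iterations until i >= 129:
  Iteration 1: i = 0 -> i = 5
  Iteration 2: i = 5 -> i = 10
  Iteration 3: i = 10 -> i = 15
  Iteration 4: i = 15 -> i = 20
  Iteration 5: i = 20 -> i = 25
  Iteration 6: i = 25 -> i = 30
  Iteration 7: i = 30 -> i = 35
  Iteration 8: i = 35 -> i = 40
  ... continuing ...
Total iterations = ceil(129/5) = 26


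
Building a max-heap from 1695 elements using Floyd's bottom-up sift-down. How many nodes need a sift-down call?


In a heap of 1695 elements (0-indexed array):
  Last element index: 1694
  Parent of last element: floor((1694 - 1) / 2) = 846
  Internal nodes: indices 0 to 846
  Count = floor(1695/2) = 847


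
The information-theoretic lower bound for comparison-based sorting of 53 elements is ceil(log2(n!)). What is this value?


A binary decision tree of height h has at most 2^h leaves and needs at least n! of them, so h >= ceil(log2(n!)).
53! is far too large to multiply out, so use Stirling's series:
  ln(n!) ~ n ln n - n + (1/2) ln(2 pi n) + 1/(12n)  (error below 1/(360 n^3), negligible here)
  ln(53) = 3.9702919
  n ln n = 53 * 3.9702919 = 210.4255
  (1/2) ln(2 pi * 53) = (1/2) ln(333.0088) = 2.9041
  1/(12*53) = 0.0016
  ln(53!) ~ 210.4255 - 53 + 2.9041 + 0.0016 = 160.3312
Convert to base 2: log2(53!) = 160.3312 / ln 2 = 160.3312 / 0.69314718 = 231.3090
ceil(231.3090) = 232


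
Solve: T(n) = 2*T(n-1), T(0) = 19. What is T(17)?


Unrolling:
T(17) = 2*T(16) = 2^2*T(15) = ... = 2^17*T(0)
= 2^17 * 19
= 131072 * 19 = 2490368


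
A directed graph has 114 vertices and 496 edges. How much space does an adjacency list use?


Adjacency list: one list head per vertex + one entry per edge
Vertex heads: 114
Edge entries: 496
Total = 114 + 496 = 610


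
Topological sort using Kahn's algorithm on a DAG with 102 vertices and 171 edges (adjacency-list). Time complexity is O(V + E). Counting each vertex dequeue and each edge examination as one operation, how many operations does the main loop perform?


Kahn's algorithm:
  1. Compute in-degrees: O(V + E)
  2. Process queue: each vertex dequeued once (O(V))
     each edge examined once (O(E))
Total = V + E = 102 + 171 = 273


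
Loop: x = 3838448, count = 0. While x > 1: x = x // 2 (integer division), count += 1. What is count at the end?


The variable x halves each step:
x = 3838448 -> 1919224 -> 959612 -> 479806 -> 239903 -> 119951 -> 59975 -> 29987 -> 14993 -> 7496 -> 3748 -> 1874 -> 937 -> 468 -> 234 -> 117 -> 58 -> 29 -> 14 -> 7 -> 3 -> 1
Number of halvings = floor(log2(3838448)) = 21


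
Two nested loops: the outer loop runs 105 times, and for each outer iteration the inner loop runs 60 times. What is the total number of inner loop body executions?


Outer loop: 105 iterations
Inner loop: 60 iterations per outer iteration
Total = 105 * 60 = 6300


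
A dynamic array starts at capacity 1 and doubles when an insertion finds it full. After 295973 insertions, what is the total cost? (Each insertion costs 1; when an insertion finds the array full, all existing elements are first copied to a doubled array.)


Insertion cost: 295973 (one per element)
Resizes occur just before inserting elements 2, 3, 5, 9, ...
Elements copied at each resize: 1 + 2 + 4 + 8 + 16 + 32 + 64 + 128 + 256 + 512 + 1024 + 2048 + 4096 + 8192 + 16384 + 32768 + 65536 + 131072 + 262144
Sum of copies = 524287 (geometric series: 2^k - 1)
Total = 295973 + 524287 = 820260


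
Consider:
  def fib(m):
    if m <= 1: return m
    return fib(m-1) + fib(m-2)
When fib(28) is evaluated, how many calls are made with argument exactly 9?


Let N(m) = number of times fib(m) is called while evaluating fib(28).
N(28) = 1 (the initial call).
N(27) = 1 (only fib(28) calls it).
For 1 <= m <= 26: fib(m) is called by fib(m+1) and fib(m+2), so
  N(m) = N(m+1) + N(m+2).
fib(0) is called only by fib(2), so N(0) = N(2).
Walk down from m=28:
  N(28)=1, N(27)=1, N(26)=2, N(25)=3, N(24)=5, N(23)=8, N(22)=13, N(21)=21, N(20)=34, N(19)=55, N(18)=89, N(17)=144, N(16)=233, N(15)=377, N(14)=610, N(13)=987, N(12)=1597, N(11)=2584, N(10)=4181, N(9)=6765
N(9) = 6765


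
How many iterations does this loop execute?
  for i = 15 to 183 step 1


The loop variable i takes values starting at 15 and increments by 1 each iteration.
Sequence: i = 15, 16, 17, 18, 19, 20, 21, 22, 23, ...
The upper bound 183 is inclusive, so the count is floor((last - first) / step) + 1:
floor((183 - 15) / 1) + 1 = floor(168/1) + 1 = 168 + 1 = 169


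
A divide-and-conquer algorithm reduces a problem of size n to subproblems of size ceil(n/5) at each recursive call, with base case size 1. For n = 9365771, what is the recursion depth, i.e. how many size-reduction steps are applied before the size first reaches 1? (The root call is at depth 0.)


Each step divides the size by 5 (rounding up); after k steps the size is ceil(n/5^k), which equals 1 exactly when 5^k >= n.
So the depth is the smallest k with 5^k >= 9365771, i.e. ceil(log_5(9365771)).
5^9 = 1953125 < 9365771 <= 9765625 = 5^10
Recursion depth = 10


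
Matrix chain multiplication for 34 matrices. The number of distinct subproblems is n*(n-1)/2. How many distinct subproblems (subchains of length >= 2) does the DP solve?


Subproblems are indexed by (i, j) where i < j.
Number of such pairs = n*(n-1)/2
= 34 * 33 / 2
= 561


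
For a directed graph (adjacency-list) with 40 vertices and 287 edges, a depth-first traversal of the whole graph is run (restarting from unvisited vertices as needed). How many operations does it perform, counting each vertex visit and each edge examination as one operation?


A full DFS traversal visits each vertex once and examines each edge once.
V = 40
E = 287
Sum = 40 + 287 = 327


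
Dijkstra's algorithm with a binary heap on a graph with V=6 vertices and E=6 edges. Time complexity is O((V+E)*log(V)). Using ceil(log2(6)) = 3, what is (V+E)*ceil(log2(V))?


Dijkstra with a binary heap: each vertex is extracted once, each edge may relax once.
Each heap operation costs O(log V).
V + E = 6 + 6 = 12
ceil(log2(6)) = 3 (since 2^2 = 4 < 6 <= 8 = 2^3)
Total heap work = (V+E) * ceil(log2(V)) = 12 * 3 = 36


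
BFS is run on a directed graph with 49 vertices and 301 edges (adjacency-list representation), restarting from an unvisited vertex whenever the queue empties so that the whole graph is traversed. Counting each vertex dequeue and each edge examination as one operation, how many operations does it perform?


A full BFS traversal dequeues each vertex exactly once and examines each directed edge exactly once.
V = 49 (vertex processing cost)
E = 301 (edge examination cost)
Total operations proportional to V + E = 49 + 301 = 350


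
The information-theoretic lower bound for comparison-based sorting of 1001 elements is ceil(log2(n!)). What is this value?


A binary decision tree of height h has at most 2^h leaves and needs at least n! of them, so h >= ceil(log2(n!)).
1001! is far too large to multiply out, so use Stirling's series:
  ln(n!) ~ n ln n - n + (1/2) ln(2 pi n) + 1/(12n)  (error below 1/(360 n^3), negligible here)
  ln(1001) = 6.9087548
  n ln n = 1001 * 6.9087548 = 6915.6636
  (1/2) ln(2 pi * 1001) = (1/2) ln(6289.4685) = 4.3733
  1/(12*1001) = 0.0001
  ln(1001!) ~ 6915.6636 - 1001 + 4.3733 + 0.0001 = 5919.0370
Convert to base 2: log2(1001!) = 5919.0370 / ln 2 = 5919.0370 / 0.69314718 = 8539.3653
ceil(8539.3653) = 8540


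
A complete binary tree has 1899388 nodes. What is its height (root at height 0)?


In a complete binary tree, level k holds nodes 2^k .. 2^(k+1)-1 (1-indexed).
Height = floor(log2(n)) = floor(log2(1899388)) = 20
Check: 2^20 = 1048576 <= 1899388 < 2097152 = 2^21


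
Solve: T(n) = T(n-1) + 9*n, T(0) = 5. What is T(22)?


Expanding the recurrence:
T(22) = T(21) + 9*22
       = T(20) + 9*21 + 9*22
       ...
       = T(0) + 9*(1 + 2 + ... + 22)
       = 5 + 9 * 22*23/2
       = 5 + 9 * 253
       = 5 + 2277 = 2282


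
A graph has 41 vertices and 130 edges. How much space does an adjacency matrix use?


Adjacency matrix: V x V grid of entries
Space = V^2 = 41^2 = 41 * 41 = 1681


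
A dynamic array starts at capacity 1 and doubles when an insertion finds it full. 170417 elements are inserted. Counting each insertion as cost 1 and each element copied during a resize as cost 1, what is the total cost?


n = 170417
Insertion costs: 170417
Resizes copy 1, 2, 4, ... up to the largest power of 2 that is <= n-1 = 170416, i.e. 131072.
Copy costs = 1 + 2 + 4 + 8 + 16 + 32 + 64 + 128 + 256 + 512 + 1024 + 2048 + 4096 + 8192 + 16384 + 32768 + 65536 + 131072 = 262143
Total = 170417 + 262143 = 432560


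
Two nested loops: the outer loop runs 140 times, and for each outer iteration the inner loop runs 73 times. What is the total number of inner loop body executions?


Outer loop: 140 iterations
Inner loop: 73 iterations per outer iteration
Total = 140 * 73 = 10220


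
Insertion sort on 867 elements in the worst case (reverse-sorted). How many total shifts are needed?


In the worst case (reverse-sorted), each element shifts past all previous:
  Element 1: 1 shifts
  Element 2: 2 shifts
  Element 3: 3 shifts
  Element 4: 4 shifts
  Element 5: 5 shifts
  ...
  Element 866: 866 shifts
Total = 1 + 2 + ... + 866
= 867*(867-1)/2 = 375411


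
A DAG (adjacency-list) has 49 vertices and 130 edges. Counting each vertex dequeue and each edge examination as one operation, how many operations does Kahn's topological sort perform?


V = 49 (vertex processing)
E = 130 (edge processing)
V + E = 49 + 130 = 179


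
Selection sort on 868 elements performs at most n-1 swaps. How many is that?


Each of the 867 passes places one element in its final position.
Pass 1: swap minimum into position 0
Pass 2: swap minimum of remaining into position 1
...
Pass 867: last two elements, one swap
Maximum swaps = 868 - 1 = 867


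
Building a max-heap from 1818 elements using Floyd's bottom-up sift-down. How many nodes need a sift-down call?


In a heap of 1818 elements (0-indexed array):
  Last element index: 1817
  Parent of last element: floor((1817 - 1) / 2) = 908
  Internal nodes: indices 0 to 908
  Count = floor(1818/2) = 909


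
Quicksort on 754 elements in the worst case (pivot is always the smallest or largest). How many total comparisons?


In the worst case, each partition step picks the worst pivot:
  Partition 1: 753 comparisons (n-1 elements to compare)
  Partition 2: 752 comparisons
  Partition 3: 751 comparisons
  Partition 4: 750 comparisons
  Partition 5: 749 comparisons
  ...
  Last partition: 0 comparisons
Total = (n-1) + (n-2) + ... + 1 + 0 = n*(n-1)/2
= 754*753/2 = 283881


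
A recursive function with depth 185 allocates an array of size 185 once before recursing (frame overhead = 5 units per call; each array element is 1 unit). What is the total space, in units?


Array allocation: 185 units (allocated once)
Stack frames: 185 deep * 5 per frame = 925 units
Total = 185 + 925 = 1110


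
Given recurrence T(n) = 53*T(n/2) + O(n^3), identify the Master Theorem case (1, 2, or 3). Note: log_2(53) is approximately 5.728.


Master Theorem parameters: a=53, b=2, c=3
log_b(a) = 5.728
Compare b^c with a: 2^3 = 8 < 53, so c < log_b(a).
Comparing c=3 vs log_b(a)=5.728:
3 < 5.728 => Case 1
Result: T(n) = O(n^(log_2 53)) ~ O(n^5.728)
Master Theorem case = 1


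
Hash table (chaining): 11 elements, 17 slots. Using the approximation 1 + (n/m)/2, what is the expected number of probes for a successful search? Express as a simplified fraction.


Computing expected probes:
alpha = 11/17
= 1 + alpha/2
= 1 + 11/(2*17)
= (2*17 + 11) / (2*17)
= 45/34


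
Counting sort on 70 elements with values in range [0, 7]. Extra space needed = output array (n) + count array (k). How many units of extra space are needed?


Output array size: 70 (to store sorted result)
Count array size: 8 (one slot per possible value, range 0 to 7)
Total extra space = 70 + 8 = 78


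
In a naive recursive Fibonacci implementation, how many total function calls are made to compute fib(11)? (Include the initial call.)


Let C(m) = total calls to evaluate fib(m). Then C(0)=C(1)=1, and
C(m) = 1 + C(m-1) + C(m-2) for m >= 2.
Build the table (each entry = 1 + previous two):
  C(0) = 1
  C(1) = 1
  C(2) = 1 + 1 + 1 = 3
  C(3) = 1 + 3 + 1 = 5
  C(4) = 1 + 5 + 3 = 9
  C(5) = 1 + 9 + 5 = 15
  C(6) = 1 + 15 + 9 = 25
  C(7) = 1 + 25 + 15 = 41
  C(8) = 1 + 41 + 25 = 67
  C(9) = 1 + 67 + 41 = 109
  C(10) = 1 + 109 + 67 = 177
  C(11) = 1 + 177 + 109 = 287
Total calls for fib(11) = 287


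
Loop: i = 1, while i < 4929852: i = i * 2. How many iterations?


i multiplies by 2 each step:
i = 1 -> 2 -> 4 -> 8 -> 16 -> 32 -> 64 -> 128 -> 256 -> 512 -> 1024 -> 2048 -> 4096 -> 8192 -> 16384 -> 32768 -> 65536 -> 131072 -> 262144 -> 524288 -> 1048576 -> 2097152 -> 4194304 -> 8388608 (stop)
Iterations = ceil(log_2(4929852)) = 23


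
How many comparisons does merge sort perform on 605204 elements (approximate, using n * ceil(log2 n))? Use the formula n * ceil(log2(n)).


Recursion depth: ceil(log2(605204)) = 20
Each recursion level merges n = 605204 elements
Total = 605204 * 20 = 12104080


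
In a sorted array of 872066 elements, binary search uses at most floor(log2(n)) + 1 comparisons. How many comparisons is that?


Halving sequence: 872066 -> 436033 -> 218016 -> 109008 -> 54504 -> 27252 -> 13626 -> 6813 -> 3406 -> 1703 -> 851 -> 425 -> 212 -> 106 -> 53 -> 26 -> 13 -> 6 -> 3 -> 1
Number of halvings = 19
Max comparisons = 19 + 1 = 20


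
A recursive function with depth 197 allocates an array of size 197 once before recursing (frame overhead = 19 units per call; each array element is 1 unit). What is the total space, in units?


Array allocation: 197 units (allocated once)
Stack frames: 197 deep * 19 per frame = 3743 units
Total = 197 + 3743 = 3940


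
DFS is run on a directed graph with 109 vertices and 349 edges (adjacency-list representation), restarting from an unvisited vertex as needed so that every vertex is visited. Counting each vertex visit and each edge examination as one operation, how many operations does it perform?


A full DFS traversal processes each vertex exactly once (push/pop on stack).
Each directed edge is examined once.
V = 109, E = 349
V + E = 458


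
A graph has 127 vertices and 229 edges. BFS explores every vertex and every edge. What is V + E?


A full BFS traversal dequeues each vertex once and examines each edge once.
Vertex visits: 127
Edge visits: 229
V + E = 127 + 229 = 356


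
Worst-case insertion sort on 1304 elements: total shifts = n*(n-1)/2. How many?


Sum of shifts = 1 + 2 + 3 + ... + 1303
= 1304 * 1303 / 2
= 1699112 / 2
= 849556


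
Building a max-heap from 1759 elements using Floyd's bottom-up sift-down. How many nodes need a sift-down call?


In a heap of 1759 elements (0-indexed array):
  Last element index: 1758
  Parent of last element: floor((1758 - 1) / 2) = 878
  Internal nodes: indices 0 to 878
  Count = floor(1759/2) = 879


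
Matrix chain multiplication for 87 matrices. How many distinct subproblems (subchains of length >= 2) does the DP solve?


Subproblems are indexed by (i, j) where i < j.
Number of such pairs = n*(n-1)/2
= 87 * 86 / 2
= 3741


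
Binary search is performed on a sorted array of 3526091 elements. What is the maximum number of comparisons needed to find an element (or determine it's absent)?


Binary search halves the search space each comparison:
  Step 1: search space = 3526091 -> 1763045
  Step 2: search space = 1763045 -> 881522
  Step 3: search space = 881522 -> 440761
  Step 4: search space = 440761 -> 220380
  Step 5: search space = 220380 -> 110190
  Step 6: search space = 110190 -> 55095
  Step 7: search space = 55095 -> 27547
  Step 8: search space = 27547 -> 13773
  Step 9: search space = 13773 -> 6886
  Step 10: search space = 6886 -> 3443
  Step 11: search space = 3443 -> 1721
  Step 12: search space = 1721 -> 860
  Step 13: search space = 860 -> 430
  Step 14: search space = 430 -> 215
  Step 15: search space = 215 -> 107
  Step 16: search space = 107 -> 53
  Step 17: search space = 53 -> 26
  Step 18: search space = 26 -> 13
  Step 19: search space = 13 -> 6
  Step 20: search space = 6 -> 3
  Step 21: search space = 3 -> 1
  Step 22: search space = 1 (final check)
Maximum comparisons = floor(log2(3526091)) + 1 = 21 + 1 = 22


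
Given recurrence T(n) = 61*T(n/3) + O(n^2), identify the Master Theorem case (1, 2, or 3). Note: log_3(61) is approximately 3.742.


Master Theorem parameters: a=61, b=3, c=2
log_b(a) = 3.742
Compare b^c with a: 3^2 = 9 < 61, so c < log_b(a).
Comparing c=2 vs log_b(a)=3.742:
2 < 3.742 => Case 1
Result: T(n) = O(n^(log_3 61)) ~ O(n^3.742)
Master Theorem case = 1


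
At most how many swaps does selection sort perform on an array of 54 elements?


Each of the 53 passes places one element in its final position.
Pass 1: swap minimum into position 0
Pass 2: swap minimum of remaining into position 1
...
Pass 53: last two elements, one swap
Maximum swaps = 54 - 1 = 53


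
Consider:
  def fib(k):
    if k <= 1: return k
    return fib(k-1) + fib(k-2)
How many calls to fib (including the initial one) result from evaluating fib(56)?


Let C(m) = total calls to evaluate fib(m). Then C(0)=C(1)=1, and
C(m) = 1 + C(m-1) + C(m-2) for m >= 2.
Build the table (each entry = 1 + previous two):
  C(0) = 1
  C(1) = 1
  C(2) = 1 + 1 + 1 = 3
  C(3) = 1 + 3 + 1 = 5
  C(4) = 1 + 5 + 3 = 9
  C(5) = 1 + 9 + 5 = 15
  C(6) = 1 + 15 + 9 = 25
  C(7) = 1 + 25 + 15 = 41
  C(8) = 1 + 41 + 25 = 67
  C(9) = 1 + 67 + 41 = 109
  C(10) = 1 + 109 + 67 = 177
  C(11) = 1 + 177 + 109 = 287
  C(12) = 1 + 287 + 177 = 465
  C(13) = 1 + 465 + 287 = 753
  C(14) = 1 + 753 + 465 = 1219
  C(15) = 1 + 1219 + 753 = 1973
  C(16) = 1 + 1973 + 1219 = 3193
  C(17) = 1 + 3193 + 1973 = 5167
  C(18) = 1 + 5167 + 3193 = 8361
  C(19) = 1 + 8361 + 5167 = 13529
  C(20) = 1 + 13529 + 8361 = 21891
  C(21) = 1 + 21891 + 13529 = 35421
  C(22) = 1 + 35421 + 21891 = 57313
  C(23) = 1 + 57313 + 35421 = 92735
  C(24) = 1 + 92735 + 57313 = 150049
  C(25) = 1 + 150049 + 92735 = 242785
  C(26) = 1 + 242785 + 150049 = 392835
  C(27) = 1 + 392835 + 242785 = 635621
  C(28) = 1 + 635621 + 392835 = 1028457
  C(29) = 1 + 1028457 + 635621 = 1664079
  C(30) = 1 + 1664079 + 1028457 = 2692537
  C(31) = 1 + 2692537 + 1664079 = 4356617
  C(32) = 1 + 4356617 + 2692537 = 7049155
  C(33) = 1 + 7049155 + 4356617 = 11405773
  C(34) = 1 + 11405773 + 7049155 = 18454929
  C(35) = 1 + 18454929 + 11405773 = 29860703
  C(36) = 1 + 29860703 + 18454929 = 48315633
  C(37) = 1 + 48315633 + 29860703 = 78176337
  C(38) = 1 + 78176337 + 48315633 = 126491971
  C(39) = 1 + 126491971 + 78176337 = 204668309
  C(40) = 1 + 204668309 + 126491971 = 331160281
  C(41) = 1 + 331160281 + 204668309 = 535828591
  C(42) = 1 + 535828591 + 331160281 = 866988873
  C(43) = 1 + 866988873 + 535828591 = 1402817465
  C(44) = 1 + 1402817465 + 866988873 = 2269806339
  C(45) = 1 + 2269806339 + 1402817465 = 3672623805
  C(46) = 1 + 3672623805 + 2269806339 = 5942430145
  C(47) = 1 + 5942430145 + 3672623805 = 9615053951
  C(48) = 1 + 9615053951 + 5942430145 = 15557484097
  C(49) = 1 + 15557484097 + 9615053951 = 25172538049
  C(50) = 1 + 25172538049 + 15557484097 = 40730022147
  C(51) = 1 + 40730022147 + 25172538049 = 65902560197
  C(52) = 1 + 65902560197 + 40730022147 = 106632582345
  C(53) = 1 + 106632582345 + 65902560197 = 172535142543
  C(54) = 1 + 172535142543 + 106632582345 = 279167724889
  C(55) = 1 + 279167724889 + 172535142543 = 451702867433
  C(56) = 1 + 451702867433 + 279167724889 = 730870592323
Total calls for fib(56) = 730870592323


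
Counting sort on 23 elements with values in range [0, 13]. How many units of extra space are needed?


Output array size: 23 (to store sorted result)
Count array size: 14 (one slot per possible value, range 0 to 13)
Total extra space = 23 + 14 = 37


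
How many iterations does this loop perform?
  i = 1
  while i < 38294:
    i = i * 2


The loop variable doubles each iteration:
i = 1 -> 2 -> 4 -> 8 -> 16 -> 32 -> 64 -> 128 -> 256 -> 512 -> 1024 -> 2048 -> 4096 -> 8192 -> 16384 -> 32768 -> 65536 (stop, 65536 >= 38294)
Number of doublings = ceil(log2(38294)) = 16


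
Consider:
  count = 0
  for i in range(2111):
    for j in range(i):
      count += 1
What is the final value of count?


For each i, the inner loop runs i times:
  i=0: inner runs 0 times
  i=1: inner runs 1 time
  i=2: inner runs 2 times
  i=3: inner runs 3 times
  i=4: inner runs 4 times
  i=5: inner runs 5 times
  i=6: inner runs 6 times
  i=7: inner runs 7 times
  ...
Total = 0 + 1 + 2 + ... + 2110 = 2111*(2111-1)/2 = 2227105


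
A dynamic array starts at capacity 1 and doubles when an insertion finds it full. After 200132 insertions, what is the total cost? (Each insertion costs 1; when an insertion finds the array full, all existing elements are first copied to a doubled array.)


Insertion cost: 200132 (one per element)
Resizes occur just before inserting elements 2, 3, 5, 9, ...
Elements copied at each resize: 1 + 2 + 4 + 8 + 16 + 32 + 64 + 128 + 256 + 512 + 1024 + 2048 + 4096 + 8192 + 16384 + 32768 + 65536 + 131072
Sum of copies = 262143 (geometric series: 2^k - 1)
Total = 200132 + 262143 = 462275


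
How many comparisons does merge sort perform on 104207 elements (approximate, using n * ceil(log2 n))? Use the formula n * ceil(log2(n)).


Recursion depth: ceil(log2(104207)) = 17
Each recursion level merges n = 104207 elements
Total = 104207 * 17 = 1771519


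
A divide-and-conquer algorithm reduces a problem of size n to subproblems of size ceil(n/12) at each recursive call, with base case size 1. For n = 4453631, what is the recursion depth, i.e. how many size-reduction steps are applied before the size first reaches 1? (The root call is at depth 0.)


Each step divides the size by 12 (rounding up); after k steps the size is ceil(n/12^k), which equals 1 exactly when 12^k >= n.
So the depth is the smallest k with 12^k >= 4453631, i.e. ceil(log_12(4453631)).
12^6 = 2985984 < 4453631 <= 35831808 = 12^7
Recursion depth = 7


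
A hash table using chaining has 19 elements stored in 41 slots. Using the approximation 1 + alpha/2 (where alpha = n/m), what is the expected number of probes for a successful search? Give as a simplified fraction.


Load factor alpha = n/m = 19/41
Expected probes = 1 + alpha/2 = 1 + 19/(2*41)
= 1 + 19/82
= 82/82 + 19/82
= 101/82


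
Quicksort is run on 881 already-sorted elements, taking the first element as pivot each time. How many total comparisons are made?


Sum of comparisons per partition:
880 + 879 + ... + 1 + 0
= 881 * (881 - 1) / 2
= 881 * 880 / 2
= 387640


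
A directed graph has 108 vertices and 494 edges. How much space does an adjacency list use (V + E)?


Adjacency list: one list head per vertex + one entry per edge
Vertex heads: 108
Edge entries: 494
Total = 108 + 494 = 602


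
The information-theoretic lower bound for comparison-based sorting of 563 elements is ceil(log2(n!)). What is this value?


A binary decision tree of height h has at most 2^h leaves and needs at least n! of them, so h >= ceil(log2(n!)).
563! is far too large to multiply out, so use Stirling's series:
  ln(n!) ~ n ln n - n + (1/2) ln(2 pi n) + 1/(12n)  (error below 1/(360 n^3), negligible here)
  ln(563) = 6.3332796
  n ln n = 563 * 6.3332796 = 3565.6364
  (1/2) ln(2 pi * 563) = (1/2) ln(3537.4333) = 4.0856
  1/(12*563) = 0.0001
  ln(563!) ~ 3565.6364 - 563 + 4.0856 + 0.0001 = 3006.7221
Convert to base 2: log2(563!) = 3006.7221 / ln 2 = 3006.7221 / 0.69314718 = 4337.7831
ceil(4337.7831) = 4338


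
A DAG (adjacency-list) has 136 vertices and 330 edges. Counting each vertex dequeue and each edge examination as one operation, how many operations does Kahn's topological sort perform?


V = 136 (vertex processing)
E = 330 (edge processing)
V + E = 136 + 330 = 466


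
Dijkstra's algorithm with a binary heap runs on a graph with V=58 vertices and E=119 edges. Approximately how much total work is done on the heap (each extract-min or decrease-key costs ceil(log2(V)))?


Dijkstra with a binary heap: each vertex is extracted once, each edge may relax once.
Each heap operation costs O(log V).
V + E = 58 + 119 = 177
ceil(log2(58)) = 6 (since 2^5 = 32 < 58 <= 64 = 2^6)
Total heap work = (V+E) * ceil(log2(V)) = 177 * 6 = 1062


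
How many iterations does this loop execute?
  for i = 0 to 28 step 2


The loop variable i takes values starting at 0 and increments by 2 each iteration.
Sequence: i = 0, 2, 4, 6, 8, 10, 12, 14, 16, ...
The upper bound 28 is inclusive, so the count is floor((last - first) / step) + 1:
floor((28 - 0) / 2) + 1 = floor(28/2) + 1 = 14 + 1 = 15


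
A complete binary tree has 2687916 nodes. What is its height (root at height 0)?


In a complete binary tree, level k holds nodes 2^k .. 2^(k+1)-1 (1-indexed).
Height = floor(log2(n)) = floor(log2(2687916)) = 21
Check: 2^21 = 2097152 <= 2687916 < 4194304 = 2^22


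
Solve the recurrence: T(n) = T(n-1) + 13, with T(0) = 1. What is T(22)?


Unrolling the recurrence:
T(22) = T(21) + 13
       = T(20) + 13 + 13
       = T(19) + 13*3
       ...
       = T(0) + 13*22
       = 1 + 286 = 287


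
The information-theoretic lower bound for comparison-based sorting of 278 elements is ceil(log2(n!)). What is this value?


A binary decision tree of height h has at most 2^h leaves and needs at least n! of them, so h >= ceil(log2(n!)).
278! is far too large to multiply out, so use Stirling's series:
  ln(n!) ~ n ln n - n + (1/2) ln(2 pi n) + 1/(12n)  (error below 1/(360 n^3), negligible here)
  ln(278) = 5.6276211
  n ln n = 278 * 5.6276211 = 1564.4787
  (1/2) ln(2 pi * 278) = (1/2) ln(1746.7255) = 3.7327
  1/(12*278) = 0.0003
  ln(278!) ~ 1564.4787 - 278 + 3.7327 + 0.0003 = 1290.2117
Convert to base 2: log2(278!) = 1290.2117 / ln 2 = 1290.2117 / 0.69314718 = 1861.3820
ceil(1861.3820) = 1862


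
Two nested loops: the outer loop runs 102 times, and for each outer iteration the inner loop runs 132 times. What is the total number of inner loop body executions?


Outer loop: 102 iterations
Inner loop: 132 iterations per outer iteration
Total = 102 * 132 = 13464


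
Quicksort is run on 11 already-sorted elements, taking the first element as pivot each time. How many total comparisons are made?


Sum of comparisons per partition:
10 + 9 + ... + 1 + 0
= 11 * (11 - 1) / 2
= 11 * 10 / 2
= 55


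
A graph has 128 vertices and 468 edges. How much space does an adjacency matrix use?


Adjacency matrix: V x V grid of entries
Space = V^2 = 128^2 = 128 * 128 = 16384


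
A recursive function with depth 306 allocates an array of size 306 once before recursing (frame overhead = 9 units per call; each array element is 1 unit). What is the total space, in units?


Array allocation: 306 units (allocated once)
Stack frames: 306 deep * 9 per frame = 2754 units
Total = 306 + 2754 = 3060
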